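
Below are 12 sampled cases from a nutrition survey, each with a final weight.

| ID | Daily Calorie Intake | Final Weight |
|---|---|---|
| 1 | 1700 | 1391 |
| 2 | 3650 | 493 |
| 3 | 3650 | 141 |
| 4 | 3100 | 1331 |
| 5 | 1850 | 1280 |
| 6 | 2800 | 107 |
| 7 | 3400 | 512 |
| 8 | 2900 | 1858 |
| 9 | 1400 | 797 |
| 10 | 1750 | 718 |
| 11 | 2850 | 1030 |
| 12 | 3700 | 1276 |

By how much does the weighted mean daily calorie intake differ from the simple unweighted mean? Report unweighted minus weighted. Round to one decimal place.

110.7

Unweighted sum = 1700 + 3650 + 3650 + 3100 + 1850 + 2800 + 3400 + 2900 + 1400 + 1750 + 2850 + 3700 = 32750
Unweighted mean = 32750 / 12 = 2729.1667
Weighted sum = 1700×1391 + 3650×493 + 3650×141 + 3100×1331 + 1850×1280 + 2800×107 + 3400×512 + 2900×1858 + 1400×797 + 1750×718 + 2850×1030 + 3700×1276
  = 28630500
Sum of weights = 1391 + 493 + 141 + 1331 + 1280 + 107 + 512 + 1858 + 797 + 718 + 1030 + 1276 = 10934
Weighted mean = 28630500 / 10934 = 2618.4836
Difference (unweighted minus weighted) = 110.68304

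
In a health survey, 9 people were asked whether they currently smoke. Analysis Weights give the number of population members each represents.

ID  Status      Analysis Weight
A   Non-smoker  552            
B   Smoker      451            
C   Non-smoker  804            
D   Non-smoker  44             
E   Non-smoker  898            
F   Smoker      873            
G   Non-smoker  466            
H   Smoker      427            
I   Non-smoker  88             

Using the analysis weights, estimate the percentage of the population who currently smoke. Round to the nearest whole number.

Sum of weights for 'Smoker' = 451 + 873 + 427 = 1751
Total weight = 552 + 451 + 804 + 44 + 898 + 873 + 466 + 427 + 88 = 4603
Weighted proportion = 1751 / 4603 = 0.38040408 → 38.040408%

38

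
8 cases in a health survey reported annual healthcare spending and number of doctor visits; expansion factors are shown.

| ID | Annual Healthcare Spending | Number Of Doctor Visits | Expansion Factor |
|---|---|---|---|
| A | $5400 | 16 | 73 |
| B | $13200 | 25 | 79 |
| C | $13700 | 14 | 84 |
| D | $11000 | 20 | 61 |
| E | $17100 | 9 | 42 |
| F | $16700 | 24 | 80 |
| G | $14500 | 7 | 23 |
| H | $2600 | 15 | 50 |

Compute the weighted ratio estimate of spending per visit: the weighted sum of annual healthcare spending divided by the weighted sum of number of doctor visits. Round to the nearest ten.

Σ wᵢ·y = 5400×73 + 13200×79 + 13700×84 + 11000×61 + 17100×42 + 16700×80 + 14500×23 + 2600×50
  = 394200 + 1042800 + 1150800 + 671000 + 718200 + 1336000 + 333500 + 130000 = 5776500
Σ wᵢ·x = 16×73 + 25×79 + 14×84 + 20×61 + 9×42 + 24×80 + 7×23 + 15×50
  = 1168 + 1975 + 1176 + 1220 + 378 + 1920 + 161 + 750 = 8748
Ratio = 5776500 / 8748 = 660.32236

660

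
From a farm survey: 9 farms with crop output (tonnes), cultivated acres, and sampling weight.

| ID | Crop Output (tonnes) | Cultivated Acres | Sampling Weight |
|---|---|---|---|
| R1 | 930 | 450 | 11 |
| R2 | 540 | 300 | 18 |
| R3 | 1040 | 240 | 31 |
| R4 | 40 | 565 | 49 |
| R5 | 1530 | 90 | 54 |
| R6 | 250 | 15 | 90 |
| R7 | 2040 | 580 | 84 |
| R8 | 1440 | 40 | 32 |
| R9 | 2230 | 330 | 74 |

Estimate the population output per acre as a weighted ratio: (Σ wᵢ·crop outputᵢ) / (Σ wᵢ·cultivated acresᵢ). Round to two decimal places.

Σ wᵢ·y = 541730
Σ wᵢ·x = 450×11 + 300×18 + 240×31 + 565×49 + 90×54 + 15×90 + 580×84 + 40×32 + 330×74
  = 126105
Ratio = 541730 / 126105 = 4.2958646

4.30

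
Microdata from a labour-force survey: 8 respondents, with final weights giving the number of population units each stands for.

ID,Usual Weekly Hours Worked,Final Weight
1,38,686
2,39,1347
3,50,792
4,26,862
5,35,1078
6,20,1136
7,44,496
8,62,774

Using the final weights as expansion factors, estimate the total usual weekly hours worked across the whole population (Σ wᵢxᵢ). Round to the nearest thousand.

271000

Weighted total = 38×686 + 39×1347 + 50×792 + 26×862 + 35×1078 + 20×1136 + 44×496 + 62×774
  = 270875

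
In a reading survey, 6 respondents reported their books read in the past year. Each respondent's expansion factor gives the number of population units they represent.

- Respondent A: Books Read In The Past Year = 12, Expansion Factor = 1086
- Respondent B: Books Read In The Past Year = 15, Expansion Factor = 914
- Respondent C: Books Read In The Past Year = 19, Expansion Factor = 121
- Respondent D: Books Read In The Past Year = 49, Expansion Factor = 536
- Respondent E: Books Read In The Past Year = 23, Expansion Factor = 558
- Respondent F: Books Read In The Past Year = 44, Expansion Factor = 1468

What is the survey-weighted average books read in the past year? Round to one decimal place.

28.3

Weighted sum = 12×1086 + 15×914 + 19×121 + 49×536 + 23×558 + 44×1468
  = 13032 + 13710 + 2299 + 26264 + 12834 + 64592 = 132731
Sum of weights = 1086 + 914 + 121 + 536 + 558 + 1468 = 4683
Weighted mean = 132731 / 4683 = 28.343156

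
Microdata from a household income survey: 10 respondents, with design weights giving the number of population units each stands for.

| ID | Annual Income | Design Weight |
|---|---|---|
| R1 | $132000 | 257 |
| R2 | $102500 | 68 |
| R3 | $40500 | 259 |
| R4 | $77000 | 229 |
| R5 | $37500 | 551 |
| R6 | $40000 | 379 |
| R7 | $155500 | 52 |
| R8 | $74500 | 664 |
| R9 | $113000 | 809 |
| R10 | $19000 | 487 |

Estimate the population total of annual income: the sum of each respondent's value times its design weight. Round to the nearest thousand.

263063000

Weighted total = 132000×257 + 102500×68 + 40500×259 + 77000×229 + 37500×551 + 40000×379 + 155500×52 + 74500×664 + 113000×809 + 19000×487
  = 263063000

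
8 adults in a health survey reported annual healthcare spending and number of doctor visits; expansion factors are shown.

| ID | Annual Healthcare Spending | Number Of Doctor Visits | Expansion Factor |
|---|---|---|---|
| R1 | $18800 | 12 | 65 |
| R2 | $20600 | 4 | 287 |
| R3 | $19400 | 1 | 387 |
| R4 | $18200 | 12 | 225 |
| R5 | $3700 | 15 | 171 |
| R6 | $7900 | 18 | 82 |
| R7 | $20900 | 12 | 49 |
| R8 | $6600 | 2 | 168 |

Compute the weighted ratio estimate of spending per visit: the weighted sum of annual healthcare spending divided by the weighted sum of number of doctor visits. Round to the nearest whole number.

2219

Σ wᵢ·y = 18800×65 + 20600×287 + 19400×387 + 18200×225 + 3700×171 + 7900×82 + 20900×49 + 6600×168
  = 1222000 + 5912200 + 7507800 + 4095000 + 632700 + 647800 + 1024100 + 1108800 = 22150400
Σ wᵢ·x = 12×65 + 4×287 + 1×387 + 12×225 + 15×171 + 18×82 + 12×49 + 2×168
  = 780 + 1148 + 387 + 2700 + 2565 + 1476 + 588 + 336 = 9980
Ratio = 22150400 / 9980 = 2219.479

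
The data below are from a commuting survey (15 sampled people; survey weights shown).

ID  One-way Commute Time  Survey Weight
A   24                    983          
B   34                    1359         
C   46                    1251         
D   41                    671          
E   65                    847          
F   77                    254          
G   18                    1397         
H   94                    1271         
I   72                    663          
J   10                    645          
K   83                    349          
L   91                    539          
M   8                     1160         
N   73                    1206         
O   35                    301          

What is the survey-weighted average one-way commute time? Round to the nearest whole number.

Weighted sum = 614143
Sum of weights = 12896
Weighted mean = 614143 / 12896 = 47.622751

48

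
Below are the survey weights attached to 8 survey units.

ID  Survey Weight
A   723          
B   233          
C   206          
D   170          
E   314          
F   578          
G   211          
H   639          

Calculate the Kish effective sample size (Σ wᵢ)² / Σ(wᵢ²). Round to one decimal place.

Σ wᵢ = 3074
Σ wᵢ² = 522729 + 54289 + 42436 + 28900 + 98596 + 334084 + 44521 + 408321 = 1533876
n_eff = 3074² / 1533876 = 9449476 / 1533876 = 6.1605215

6.2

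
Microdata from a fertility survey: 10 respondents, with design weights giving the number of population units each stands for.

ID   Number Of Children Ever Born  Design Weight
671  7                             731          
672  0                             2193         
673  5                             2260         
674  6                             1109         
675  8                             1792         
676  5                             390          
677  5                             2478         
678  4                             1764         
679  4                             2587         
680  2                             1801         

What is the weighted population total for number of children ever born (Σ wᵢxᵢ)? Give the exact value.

72753

Weighted total = 72753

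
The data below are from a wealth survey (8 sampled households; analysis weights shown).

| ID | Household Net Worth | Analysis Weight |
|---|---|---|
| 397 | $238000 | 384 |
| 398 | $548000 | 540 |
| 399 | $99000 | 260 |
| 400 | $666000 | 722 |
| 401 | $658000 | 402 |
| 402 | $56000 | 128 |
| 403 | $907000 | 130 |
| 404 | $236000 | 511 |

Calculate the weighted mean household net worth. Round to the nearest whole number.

456319

Weighted sum = 238000×384 + 548000×540 + 99000×260 + 666000×722 + 658000×402 + 56000×128 + 907000×130 + 236000×511
  = 1404094000
Sum of weights = 384 + 540 + 260 + 722 + 402 + 128 + 130 + 511 = 3077
Weighted mean = 1404094000 / 3077 = 456319.14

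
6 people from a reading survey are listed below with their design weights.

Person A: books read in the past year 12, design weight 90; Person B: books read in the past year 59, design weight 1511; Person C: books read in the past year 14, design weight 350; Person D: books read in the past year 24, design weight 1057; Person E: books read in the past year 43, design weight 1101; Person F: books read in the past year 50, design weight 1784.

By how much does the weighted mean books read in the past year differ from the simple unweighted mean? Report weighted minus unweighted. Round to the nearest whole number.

Unweighted sum = 12 + 59 + 14 + 24 + 43 + 50 = 202
Unweighted mean = 202 / 6 = 33.666667
Weighted sum = 12×90 + 59×1511 + 14×350 + 24×1057 + 43×1101 + 50×1784
  = 1080 + 89149 + 4900 + 25368 + 47343 + 89200 = 257040
Sum of weights = 90 + 1511 + 350 + 1057 + 1101 + 1784 = 5893
Weighted mean = 257040 / 5893 = 43.617852
Difference (weighted minus unweighted) = 9.951185

10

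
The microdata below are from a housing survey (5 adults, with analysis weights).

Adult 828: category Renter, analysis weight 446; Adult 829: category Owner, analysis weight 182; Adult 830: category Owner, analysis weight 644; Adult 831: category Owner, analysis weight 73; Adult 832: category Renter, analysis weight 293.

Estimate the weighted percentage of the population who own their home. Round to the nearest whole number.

55

Sum of weights for 'Owner' = 182 + 644 + 73 = 899
Total weight = 446 + 182 + 644 + 73 + 293 = 1638
Weighted proportion = 899 / 1638 = 0.54884005 → 54.884005%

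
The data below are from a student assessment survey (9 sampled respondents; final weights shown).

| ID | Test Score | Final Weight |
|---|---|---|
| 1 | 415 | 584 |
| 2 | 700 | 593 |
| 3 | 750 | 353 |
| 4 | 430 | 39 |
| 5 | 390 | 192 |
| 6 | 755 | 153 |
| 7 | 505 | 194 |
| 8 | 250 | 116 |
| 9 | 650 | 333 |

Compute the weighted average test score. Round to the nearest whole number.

Weighted sum = 415×584 + 700×593 + 750×353 + 430×39 + 390×192 + 755×153 + 505×194 + 250×116 + 650×333
  = 242360 + 415100 + 264750 + 16770 + 74880 + 115515 + 97970 + 29000 + 216450 = 1472795
Sum of weights = 584 + 593 + 353 + 39 + 192 + 153 + 194 + 116 + 333 = 2557
Weighted mean = 1472795 / 2557 = 575.98553

576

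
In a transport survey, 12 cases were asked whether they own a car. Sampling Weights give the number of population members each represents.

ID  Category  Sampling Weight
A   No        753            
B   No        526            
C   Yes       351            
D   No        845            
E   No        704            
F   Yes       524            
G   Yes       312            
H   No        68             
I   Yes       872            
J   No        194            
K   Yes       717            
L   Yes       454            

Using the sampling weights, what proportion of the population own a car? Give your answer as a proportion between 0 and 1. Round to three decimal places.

Sum of weights for 'Yes' = 351 + 524 + 312 + 872 + 717 + 454 = 3230
Total weight = 753 + 526 + 351 + 845 + 704 + 524 + 312 + 68 + 872 + 194 + 717 + 454 = 6320
Weighted proportion = 3230 / 6320 = 0.51107595

0.511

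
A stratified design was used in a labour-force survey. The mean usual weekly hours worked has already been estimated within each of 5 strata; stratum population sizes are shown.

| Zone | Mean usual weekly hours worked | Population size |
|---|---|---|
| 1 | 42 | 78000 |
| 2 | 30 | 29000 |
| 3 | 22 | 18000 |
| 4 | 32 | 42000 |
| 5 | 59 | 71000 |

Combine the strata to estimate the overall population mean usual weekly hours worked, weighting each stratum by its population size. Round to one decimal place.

42.3

Σ Nₕ·x̄ₕ = 42×78000 + 30×29000 + 22×18000 + 32×42000 + 59×71000
  = 10075000
Σ Nₕ = 78000 + 29000 + 18000 + 42000 + 71000 = 238000
Overall mean = 10075000 / 238000 = 42.331933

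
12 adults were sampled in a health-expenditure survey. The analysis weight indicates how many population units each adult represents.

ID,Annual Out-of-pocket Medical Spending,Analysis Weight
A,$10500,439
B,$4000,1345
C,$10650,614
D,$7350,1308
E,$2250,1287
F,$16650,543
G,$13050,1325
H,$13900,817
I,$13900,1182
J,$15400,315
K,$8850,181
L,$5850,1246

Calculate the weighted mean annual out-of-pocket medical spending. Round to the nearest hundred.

Weighted sum = 10500×439 + 4000×1345 + 10650×614 + 7350×1308 + 2250×1287 + 16650×543 + 13050×1325 + 13900×817 + 13900×1182 + 15400×315 + 8850×181 + 5850×1246
  = 4609500 + 5380000 + 6539100 + 9613800 + 2895750 + 9040950 + 17291250 + 11356300 + 16429800 + 4851000 + 1601850 + 7289100 = 96898400
Sum of weights = 439 + 1345 + 614 + 1308 + 1287 + 543 + 1325 + 817 + 1182 + 315 + 181 + 1246 = 10602
Weighted mean = 96898400 / 10602 = 9139.634

9100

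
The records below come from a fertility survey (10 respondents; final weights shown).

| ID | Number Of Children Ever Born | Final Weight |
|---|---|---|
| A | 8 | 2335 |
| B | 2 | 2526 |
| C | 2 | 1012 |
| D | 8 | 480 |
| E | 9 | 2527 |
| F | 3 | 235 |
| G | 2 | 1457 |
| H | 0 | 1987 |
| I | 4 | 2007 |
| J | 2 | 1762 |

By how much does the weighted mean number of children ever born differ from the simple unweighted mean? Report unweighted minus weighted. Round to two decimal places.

-0.13

Unweighted sum = 8 + 2 + 2 + 8 + 9 + 3 + 2 + 0 + 4 + 2 = 40
Unweighted mean = 40 / 10 = 4
Weighted sum = 8×2335 + 2×2526 + 2×1012 + 8×480 + 9×2527 + 3×235 + 2×1457 + 0×1987 + 4×2007 + 2×1762
  = 18680 + 5052 + 2024 + 3840 + 22743 + 705 + 2914 + 0 + 8028 + 3524 = 67510
Sum of weights = 2335 + 2526 + 1012 + 480 + 2527 + 235 + 1457 + 1987 + 2007 + 1762 = 16328
Weighted mean = 67510 / 16328 = 4.1346154
Difference (unweighted minus weighted) = -0.13461538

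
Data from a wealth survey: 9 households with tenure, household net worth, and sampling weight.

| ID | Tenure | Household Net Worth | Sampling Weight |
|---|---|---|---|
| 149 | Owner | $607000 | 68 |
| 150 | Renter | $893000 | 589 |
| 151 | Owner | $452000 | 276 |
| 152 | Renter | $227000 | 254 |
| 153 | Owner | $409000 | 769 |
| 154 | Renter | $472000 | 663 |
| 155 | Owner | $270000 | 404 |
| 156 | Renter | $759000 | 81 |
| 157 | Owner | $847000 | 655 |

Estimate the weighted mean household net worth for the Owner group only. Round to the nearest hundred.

Owner rows: 149, 151, 153, 155, 157
Weighted sum = 607000×68 + 452000×276 + 409000×769 + 270000×404 + 847000×655
  = 1144414000
Sum of weights = 68 + 276 + 769 + 404 + 655 = 2172
Weighted mean = 1144414000 / 2172 = 526894.11

526900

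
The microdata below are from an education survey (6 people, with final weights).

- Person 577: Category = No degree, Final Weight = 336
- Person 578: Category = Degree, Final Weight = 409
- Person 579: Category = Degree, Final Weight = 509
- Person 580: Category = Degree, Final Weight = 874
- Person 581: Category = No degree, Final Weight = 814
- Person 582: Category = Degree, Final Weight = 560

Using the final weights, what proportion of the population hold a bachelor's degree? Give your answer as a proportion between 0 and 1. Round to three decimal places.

Sum of weights for 'Degree' = 409 + 509 + 874 + 560 = 2352
Total weight = 336 + 409 + 509 + 874 + 814 + 560 = 3502
Weighted proportion = 2352 / 3502 = 0.67161622

0.672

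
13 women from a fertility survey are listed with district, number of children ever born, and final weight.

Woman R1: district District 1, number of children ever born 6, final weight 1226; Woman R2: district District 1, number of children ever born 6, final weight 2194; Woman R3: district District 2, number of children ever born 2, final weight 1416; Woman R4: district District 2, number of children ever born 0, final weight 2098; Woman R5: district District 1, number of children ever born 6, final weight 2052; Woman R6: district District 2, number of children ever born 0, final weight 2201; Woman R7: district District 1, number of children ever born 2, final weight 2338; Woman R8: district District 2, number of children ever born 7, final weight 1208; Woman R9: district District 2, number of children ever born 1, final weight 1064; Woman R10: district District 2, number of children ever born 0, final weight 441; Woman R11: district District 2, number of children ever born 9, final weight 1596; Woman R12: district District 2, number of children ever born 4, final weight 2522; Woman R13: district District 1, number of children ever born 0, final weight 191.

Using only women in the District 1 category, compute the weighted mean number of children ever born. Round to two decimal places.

District 1 rows: R1, R2, R5, R7, R13
Weighted sum = 6×1226 + 6×2194 + 6×2052 + 2×2338 + 0×191
  = 7356 + 13164 + 12312 + 4676 + 0 = 37508
Sum of weights = 1226 + 2194 + 2052 + 2338 + 191 = 8001
Weighted mean = 37508 / 8001 = 4.687914

4.69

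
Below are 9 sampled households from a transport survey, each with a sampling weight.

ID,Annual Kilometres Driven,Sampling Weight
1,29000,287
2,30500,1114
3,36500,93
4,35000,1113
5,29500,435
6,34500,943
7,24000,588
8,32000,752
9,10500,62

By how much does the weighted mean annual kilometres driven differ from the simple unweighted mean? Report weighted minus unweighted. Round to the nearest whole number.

Unweighted sum = 29000 + 30500 + 36500 + 35000 + 29500 + 34500 + 24000 + 32000 + 10500 = 261500
Unweighted mean = 261500 / 9 = 29055.556
Weighted sum = 168842500
Sum of weights = 287 + 1114 + 93 + 1113 + 435 + 943 + 588 + 752 + 62 = 5387
Weighted mean = 168842500 / 5387 = 31342.584
Difference (weighted minus unweighted) = 2287.0284

2287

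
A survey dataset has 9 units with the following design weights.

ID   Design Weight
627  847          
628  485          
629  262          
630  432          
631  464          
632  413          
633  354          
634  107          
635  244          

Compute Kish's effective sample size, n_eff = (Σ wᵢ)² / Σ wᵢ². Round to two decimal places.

7.27

Σ wᵢ = 847 + 485 + 262 + 432 + 464 + 413 + 354 + 107 + 244 = 3608
Σ wᵢ² = 717409 + 235225 + 68644 + 186624 + 215296 + 170569 + 125316 + 11449 + 59536 = 1790068
n_eff = 3608² / 1790068 = 13017664 / 1790068 = 7.2721617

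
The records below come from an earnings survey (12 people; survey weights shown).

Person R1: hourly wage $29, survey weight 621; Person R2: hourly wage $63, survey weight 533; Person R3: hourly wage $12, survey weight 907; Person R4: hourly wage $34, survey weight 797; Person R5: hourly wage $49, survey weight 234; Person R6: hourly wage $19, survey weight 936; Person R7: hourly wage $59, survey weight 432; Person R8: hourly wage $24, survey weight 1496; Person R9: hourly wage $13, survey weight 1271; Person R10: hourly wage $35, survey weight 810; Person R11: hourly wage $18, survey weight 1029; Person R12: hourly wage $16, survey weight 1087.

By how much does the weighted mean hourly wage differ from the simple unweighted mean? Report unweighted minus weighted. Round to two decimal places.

5.21

Unweighted sum = 371
Unweighted mean = 371 / 12 = 30.916667
Weighted sum = 29×621 + 63×533 + 12×907 + 34×797 + 49×234 + 19×936 + 59×432 + 24×1496 + 13×1271 + 35×810 + 18×1029 + 16×1087
  = 260999
Sum of weights = 621 + 533 + 907 + 797 + 234 + 936 + 432 + 1496 + 1271 + 810 + 1029 + 1087 = 10153
Weighted mean = 260999 / 10153 = 25.706589
Difference (unweighted minus weighted) = 5.2100775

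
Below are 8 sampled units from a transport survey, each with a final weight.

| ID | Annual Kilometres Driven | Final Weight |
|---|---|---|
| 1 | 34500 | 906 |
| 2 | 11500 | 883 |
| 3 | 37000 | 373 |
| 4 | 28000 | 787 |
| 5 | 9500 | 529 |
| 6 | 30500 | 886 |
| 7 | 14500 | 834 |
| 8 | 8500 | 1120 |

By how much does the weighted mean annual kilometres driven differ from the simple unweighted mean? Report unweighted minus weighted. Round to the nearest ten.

1030

Unweighted sum = 34500 + 11500 + 37000 + 28000 + 9500 + 30500 + 14500 + 8500 = 174000
Unweighted mean = 174000 / 8 = 21750
Weighted sum = 34500×906 + 11500×883 + 37000×373 + 28000×787 + 9500×529 + 30500×886 + 14500×834 + 8500×1120
  = 31257000 + 10154500 + 13801000 + 22036000 + 5025500 + 27023000 + 12093000 + 9520000 = 130910000
Sum of weights = 906 + 883 + 373 + 787 + 529 + 886 + 834 + 1120 = 6318
Weighted mean = 130910000 / 6318 = 20720.165
Difference (unweighted minus weighted) = 1029.8354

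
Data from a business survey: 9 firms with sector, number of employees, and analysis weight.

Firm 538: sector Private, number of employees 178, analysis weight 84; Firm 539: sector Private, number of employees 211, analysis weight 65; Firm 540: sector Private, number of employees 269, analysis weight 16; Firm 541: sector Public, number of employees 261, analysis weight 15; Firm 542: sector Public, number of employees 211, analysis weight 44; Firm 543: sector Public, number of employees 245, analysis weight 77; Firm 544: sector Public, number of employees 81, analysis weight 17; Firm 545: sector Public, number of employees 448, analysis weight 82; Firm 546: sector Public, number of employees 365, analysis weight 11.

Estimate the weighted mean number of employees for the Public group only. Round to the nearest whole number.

302

Public rows: 541, 542, 543, 544, 545, 546
Weighted sum = 74192
Sum of weights = 246
Weighted mean = 74192 / 246 = 301.5935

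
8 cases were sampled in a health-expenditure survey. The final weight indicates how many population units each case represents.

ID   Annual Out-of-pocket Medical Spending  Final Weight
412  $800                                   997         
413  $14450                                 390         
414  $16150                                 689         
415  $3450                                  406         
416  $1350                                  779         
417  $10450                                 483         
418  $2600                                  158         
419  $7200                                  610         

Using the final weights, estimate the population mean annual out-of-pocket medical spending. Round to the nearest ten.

Weighted sum = 800×997 + 14450×390 + 16150×689 + 3450×406 + 1350×779 + 10450×483 + 2600×158 + 7200×610
  = 797600 + 5635500 + 11127350 + 1400700 + 1051650 + 5047350 + 410800 + 4392000 = 29862950
Sum of weights = 997 + 390 + 689 + 406 + 779 + 483 + 158 + 610 = 4512
Weighted mean = 29862950 / 4512 = 6618.5616

6620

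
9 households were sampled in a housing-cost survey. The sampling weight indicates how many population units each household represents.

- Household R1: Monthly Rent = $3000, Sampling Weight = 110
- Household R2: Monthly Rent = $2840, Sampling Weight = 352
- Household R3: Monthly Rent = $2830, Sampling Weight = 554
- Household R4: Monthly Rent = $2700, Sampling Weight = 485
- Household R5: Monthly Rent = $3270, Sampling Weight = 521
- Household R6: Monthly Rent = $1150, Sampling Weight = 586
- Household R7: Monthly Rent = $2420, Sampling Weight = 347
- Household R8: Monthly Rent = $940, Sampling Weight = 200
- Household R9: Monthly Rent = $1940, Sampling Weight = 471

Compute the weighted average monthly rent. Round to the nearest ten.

2350

Weighted sum = 3000×110 + 2840×352 + 2830×554 + 2700×485 + 3270×521 + 1150×586 + 2420×347 + 940×200 + 1940×471
  = 8526050
Sum of weights = 110 + 352 + 554 + 485 + 521 + 586 + 347 + 200 + 471 = 3626
Weighted mean = 8526050 / 3626 = 2351.3651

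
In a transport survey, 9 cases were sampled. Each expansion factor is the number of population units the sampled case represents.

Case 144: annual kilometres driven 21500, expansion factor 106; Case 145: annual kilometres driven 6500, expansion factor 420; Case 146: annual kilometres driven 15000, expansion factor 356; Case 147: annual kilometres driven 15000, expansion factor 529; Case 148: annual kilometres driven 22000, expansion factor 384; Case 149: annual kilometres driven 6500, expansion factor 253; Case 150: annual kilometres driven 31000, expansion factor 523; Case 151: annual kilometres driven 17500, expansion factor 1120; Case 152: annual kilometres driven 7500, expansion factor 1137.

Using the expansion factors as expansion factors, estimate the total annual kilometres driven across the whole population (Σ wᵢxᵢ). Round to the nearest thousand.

Weighted total = 21500×106 + 6500×420 + 15000×356 + 15000×529 + 22000×384 + 6500×253 + 31000×523 + 17500×1120 + 7500×1137
  = 2279000 + 2730000 + 5340000 + 7935000 + 8448000 + 1644500 + 16213000 + 19600000 + 8527500 = 72717000

72717000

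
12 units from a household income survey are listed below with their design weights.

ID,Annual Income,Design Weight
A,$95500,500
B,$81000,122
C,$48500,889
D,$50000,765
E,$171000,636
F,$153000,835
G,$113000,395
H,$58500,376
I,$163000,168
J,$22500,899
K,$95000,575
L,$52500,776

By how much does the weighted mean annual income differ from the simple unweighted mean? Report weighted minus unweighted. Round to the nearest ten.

Unweighted sum = 95500 + 81000 + 48500 + 50000 + 171000 + 153000 + 113000 + 58500 + 163000 + 22500 + 95000 + 52500 = 1103500
Unweighted mean = 1103500 / 12 = 91958.333
Weighted sum = 585117000
Sum of weights = 6936
Weighted mean = 585117000 / 6936 = 84359.429
Difference (weighted minus unweighted) = -7598.9043

-7600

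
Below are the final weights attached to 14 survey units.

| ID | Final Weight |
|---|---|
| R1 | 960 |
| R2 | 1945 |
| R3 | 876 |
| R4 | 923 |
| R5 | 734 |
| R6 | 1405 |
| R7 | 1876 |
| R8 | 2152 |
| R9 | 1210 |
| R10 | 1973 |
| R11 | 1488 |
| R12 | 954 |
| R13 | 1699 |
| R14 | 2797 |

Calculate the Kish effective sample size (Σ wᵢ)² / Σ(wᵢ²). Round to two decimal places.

12.18

Σ wᵢ = 20992
Σ wᵢ² = 36178090
n_eff = 20992² / 36178090 = 440664064 / 36178090 = 12.180413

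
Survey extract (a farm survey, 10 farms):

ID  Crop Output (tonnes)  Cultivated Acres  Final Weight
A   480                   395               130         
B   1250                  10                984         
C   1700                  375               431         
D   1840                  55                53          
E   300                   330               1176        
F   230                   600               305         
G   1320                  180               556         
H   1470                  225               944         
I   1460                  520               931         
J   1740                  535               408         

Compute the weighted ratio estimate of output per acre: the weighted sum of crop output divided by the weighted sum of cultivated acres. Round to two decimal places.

Σ wᵢ·y = 480×130 + 1250×984 + 1700×431 + 1840×53 + 300×1176 + 230×305 + 1320×556 + 1470×944 + 1460×931 + 1740×408
  = 6736350
Σ wᵢ·x = 1811690
Ratio = 6736350 / 1811690 = 3.7182686

3.72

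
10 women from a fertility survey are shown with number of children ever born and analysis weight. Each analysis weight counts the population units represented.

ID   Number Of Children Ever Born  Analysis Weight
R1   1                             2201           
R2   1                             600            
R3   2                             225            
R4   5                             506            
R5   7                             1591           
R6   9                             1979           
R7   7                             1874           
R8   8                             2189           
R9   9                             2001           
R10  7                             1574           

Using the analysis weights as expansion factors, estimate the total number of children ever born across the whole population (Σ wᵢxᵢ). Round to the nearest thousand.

94000

Weighted total = 1×2201 + 1×600 + 2×225 + 5×506 + 7×1591 + 9×1979 + 7×1874 + 8×2189 + 9×2001 + 7×1574
  = 2201 + 600 + 450 + 2530 + 11137 + 17811 + 13118 + 17512 + 18009 + 11018 = 94386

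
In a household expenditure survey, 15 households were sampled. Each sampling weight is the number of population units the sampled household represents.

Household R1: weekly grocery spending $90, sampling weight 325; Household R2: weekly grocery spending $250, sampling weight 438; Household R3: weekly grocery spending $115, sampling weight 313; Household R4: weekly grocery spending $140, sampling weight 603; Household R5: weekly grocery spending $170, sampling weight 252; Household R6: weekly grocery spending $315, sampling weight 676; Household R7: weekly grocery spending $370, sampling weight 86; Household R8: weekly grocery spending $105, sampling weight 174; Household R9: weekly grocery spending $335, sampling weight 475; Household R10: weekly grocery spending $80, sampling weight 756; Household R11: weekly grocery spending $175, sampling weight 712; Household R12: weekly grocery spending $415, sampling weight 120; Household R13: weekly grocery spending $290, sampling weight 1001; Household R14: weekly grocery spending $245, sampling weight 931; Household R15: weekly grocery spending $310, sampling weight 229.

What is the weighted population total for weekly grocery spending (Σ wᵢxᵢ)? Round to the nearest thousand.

Weighted total = 1548415

1548000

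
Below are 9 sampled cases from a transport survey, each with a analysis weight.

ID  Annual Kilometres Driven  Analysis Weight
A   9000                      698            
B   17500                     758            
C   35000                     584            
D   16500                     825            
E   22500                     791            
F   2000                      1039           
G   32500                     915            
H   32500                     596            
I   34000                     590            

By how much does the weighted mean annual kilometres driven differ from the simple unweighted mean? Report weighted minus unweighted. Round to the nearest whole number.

-1400

Unweighted sum = 9000 + 17500 + 35000 + 16500 + 22500 + 2000 + 32500 + 32500 + 34000 = 201500
Unweighted mean = 201500 / 9 = 22388.889
Weighted sum = 9000×698 + 17500×758 + 35000×584 + 16500×825 + 22500×791 + 2000×1039 + 32500×915 + 32500×596 + 34000×590
  = 6282000 + 13265000 + 20440000 + 13612500 + 17797500 + 2078000 + 29737500 + 19370000 + 20060000 = 142642500
Sum of weights = 6796
Weighted mean = 142642500 / 6796 = 20989.185
Difference (weighted minus unweighted) = -1399.7041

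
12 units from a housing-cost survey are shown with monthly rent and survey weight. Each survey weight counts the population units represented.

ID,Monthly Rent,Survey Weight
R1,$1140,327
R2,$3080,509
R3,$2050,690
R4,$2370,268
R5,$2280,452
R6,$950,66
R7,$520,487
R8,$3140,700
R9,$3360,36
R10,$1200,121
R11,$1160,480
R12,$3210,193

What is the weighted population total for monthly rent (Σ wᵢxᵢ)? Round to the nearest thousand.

Weighted total = 1140×327 + 3080×509 + 2050×690 + 2370×268 + 2280×452 + 950×66 + 520×487 + 3140×700 + 3360×36 + 1200×121 + 1160×480 + 3210×193
  = 8977150

8977000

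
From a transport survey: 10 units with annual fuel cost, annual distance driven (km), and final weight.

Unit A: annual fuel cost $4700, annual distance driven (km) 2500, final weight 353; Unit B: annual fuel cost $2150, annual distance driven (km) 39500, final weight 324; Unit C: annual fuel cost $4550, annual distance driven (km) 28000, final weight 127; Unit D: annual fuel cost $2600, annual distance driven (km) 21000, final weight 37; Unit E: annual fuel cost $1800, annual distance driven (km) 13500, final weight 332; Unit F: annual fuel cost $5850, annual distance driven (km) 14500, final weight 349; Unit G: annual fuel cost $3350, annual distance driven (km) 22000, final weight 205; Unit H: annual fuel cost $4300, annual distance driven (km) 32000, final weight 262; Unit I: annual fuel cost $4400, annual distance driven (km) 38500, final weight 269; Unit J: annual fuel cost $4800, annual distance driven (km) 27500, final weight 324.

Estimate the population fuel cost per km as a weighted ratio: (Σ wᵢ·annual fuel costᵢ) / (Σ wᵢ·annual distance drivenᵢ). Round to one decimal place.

0.2

Σ wᵢ·y = 4700×353 + 2150×324 + 4550×127 + 2600×37 + 1800×332 + 5850×349 + 3350×205 + 4300×262 + 4400×269 + 4800×324
  = 1659100 + 696600 + 577850 + 96200 + 597600 + 2041650 + 686750 + 1126600 + 1183600 + 1555200 = 10221150
Σ wᵢ·x = 2500×353 + 39500×324 + 28000×127 + 21000×37 + 13500×332 + 14500×349 + 22000×205 + 32000×262 + 38500×269 + 27500×324
  = 882500 + 12798000 + 3556000 + 777000 + 4482000 + 5060500 + 4510000 + 8384000 + 10356500 + 8910000 = 59716500
Ratio = 10221150 / 59716500 = 0.17116124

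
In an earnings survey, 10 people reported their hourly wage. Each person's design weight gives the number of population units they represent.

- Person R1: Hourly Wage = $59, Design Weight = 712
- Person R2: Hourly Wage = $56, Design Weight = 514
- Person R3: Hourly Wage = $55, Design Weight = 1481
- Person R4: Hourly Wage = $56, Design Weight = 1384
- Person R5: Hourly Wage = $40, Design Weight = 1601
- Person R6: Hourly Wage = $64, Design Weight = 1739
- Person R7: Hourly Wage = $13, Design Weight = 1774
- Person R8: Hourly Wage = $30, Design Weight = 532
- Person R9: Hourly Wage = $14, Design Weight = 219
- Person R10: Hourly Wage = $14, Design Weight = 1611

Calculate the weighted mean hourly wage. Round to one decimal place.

40.6

Weighted sum = 59×712 + 56×514 + 55×1481 + 56×1384 + 40×1601 + 64×1739 + 13×1774 + 30×532 + 14×219 + 14×1611
  = 469729
Sum of weights = 712 + 514 + 1481 + 1384 + 1601 + 1739 + 1774 + 532 + 219 + 1611 = 11567
Weighted mean = 469729 / 11567 = 40.609406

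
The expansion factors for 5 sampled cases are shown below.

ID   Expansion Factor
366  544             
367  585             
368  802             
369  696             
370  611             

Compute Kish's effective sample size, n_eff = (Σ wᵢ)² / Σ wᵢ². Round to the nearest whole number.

5

Σ wᵢ = 544 + 585 + 802 + 696 + 611 = 3238
Σ wᵢ² = 295936 + 342225 + 643204 + 484416 + 373321 = 2139102
n_eff = 3238² / 2139102 = 10484644 / 2139102 = 4.9014231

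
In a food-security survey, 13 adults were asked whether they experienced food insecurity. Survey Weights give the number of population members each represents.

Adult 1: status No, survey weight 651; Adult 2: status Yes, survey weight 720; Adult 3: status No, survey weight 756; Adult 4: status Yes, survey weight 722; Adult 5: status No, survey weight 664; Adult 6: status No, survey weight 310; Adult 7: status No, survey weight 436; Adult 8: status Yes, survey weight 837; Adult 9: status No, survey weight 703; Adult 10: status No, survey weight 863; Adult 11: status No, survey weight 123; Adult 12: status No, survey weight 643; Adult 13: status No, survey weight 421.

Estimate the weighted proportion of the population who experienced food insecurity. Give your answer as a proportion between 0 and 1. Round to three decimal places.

0.290

Sum of weights for 'Yes' = 720 + 722 + 837 = 2279
Total weight = 7849
Weighted proportion = 2279 / 7849 = 0.29035546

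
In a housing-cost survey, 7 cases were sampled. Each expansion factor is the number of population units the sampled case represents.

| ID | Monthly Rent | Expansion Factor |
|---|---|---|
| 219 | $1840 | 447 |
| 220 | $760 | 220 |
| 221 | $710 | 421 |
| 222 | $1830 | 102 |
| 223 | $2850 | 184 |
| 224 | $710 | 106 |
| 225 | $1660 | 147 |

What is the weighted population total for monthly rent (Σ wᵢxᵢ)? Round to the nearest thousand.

2319000

Weighted total = 2318930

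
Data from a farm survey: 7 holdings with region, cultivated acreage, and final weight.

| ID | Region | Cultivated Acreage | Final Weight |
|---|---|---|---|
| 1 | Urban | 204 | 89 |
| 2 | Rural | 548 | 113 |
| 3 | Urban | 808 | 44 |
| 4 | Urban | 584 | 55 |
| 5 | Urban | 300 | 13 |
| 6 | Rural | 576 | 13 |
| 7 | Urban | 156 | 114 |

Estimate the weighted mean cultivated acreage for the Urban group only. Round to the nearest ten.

Urban rows: 1, 3, 4, 5, 7
Weighted sum = 204×89 + 808×44 + 584×55 + 300×13 + 156×114
  = 107512
Sum of weights = 315
Weighted mean = 107512 / 315 = 341.30794

340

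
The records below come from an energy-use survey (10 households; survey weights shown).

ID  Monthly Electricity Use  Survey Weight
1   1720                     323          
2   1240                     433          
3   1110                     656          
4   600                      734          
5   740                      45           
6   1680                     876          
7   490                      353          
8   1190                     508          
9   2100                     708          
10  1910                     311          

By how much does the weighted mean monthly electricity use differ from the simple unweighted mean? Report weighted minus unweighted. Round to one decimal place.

61.1

Unweighted sum = 1720 + 1240 + 1110 + 600 + 740 + 1680 + 490 + 1190 + 2100 + 1910 = 12780
Unweighted mean = 12780 / 10 = 1278
Weighted sum = 1720×323 + 1240×433 + 1110×656 + 600×734 + 740×45 + 1680×876 + 490×353 + 1190×508 + 2100×708 + 1910×311
  = 6624320
Sum of weights = 4947
Weighted mean = 6624320 / 4947 = 1339.058
Difference (weighted minus unweighted) = 61.058015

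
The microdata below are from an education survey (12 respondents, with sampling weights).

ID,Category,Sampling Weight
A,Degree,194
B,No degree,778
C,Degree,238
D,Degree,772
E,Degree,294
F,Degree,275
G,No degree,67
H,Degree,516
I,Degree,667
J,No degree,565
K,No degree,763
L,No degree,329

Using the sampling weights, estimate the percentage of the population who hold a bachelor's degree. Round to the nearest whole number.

Sum of weights for 'Degree' = 194 + 238 + 772 + 294 + 275 + 516 + 667 = 2956
Total weight = 194 + 778 + 238 + 772 + 294 + 275 + 67 + 516 + 667 + 565 + 763 + 329 = 5458
Weighted proportion = 2956 / 5458 = 0.54159033 → 54.159033%

54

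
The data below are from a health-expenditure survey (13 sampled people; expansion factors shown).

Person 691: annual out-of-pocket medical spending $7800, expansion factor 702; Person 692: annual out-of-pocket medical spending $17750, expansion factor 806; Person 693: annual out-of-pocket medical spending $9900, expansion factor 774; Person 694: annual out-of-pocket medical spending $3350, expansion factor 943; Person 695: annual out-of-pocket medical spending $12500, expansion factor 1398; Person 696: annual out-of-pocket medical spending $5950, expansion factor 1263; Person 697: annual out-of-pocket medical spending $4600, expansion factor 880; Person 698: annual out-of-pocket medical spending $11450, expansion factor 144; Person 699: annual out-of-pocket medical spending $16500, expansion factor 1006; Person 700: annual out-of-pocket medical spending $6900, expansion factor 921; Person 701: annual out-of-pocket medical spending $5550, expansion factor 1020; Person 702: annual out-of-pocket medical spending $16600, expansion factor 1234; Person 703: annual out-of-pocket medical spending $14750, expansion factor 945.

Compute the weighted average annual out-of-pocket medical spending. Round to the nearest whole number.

10330

Weighted sum = 124328450
Sum of weights = 12036
Weighted mean = 124328450 / 12036 = 10329.715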